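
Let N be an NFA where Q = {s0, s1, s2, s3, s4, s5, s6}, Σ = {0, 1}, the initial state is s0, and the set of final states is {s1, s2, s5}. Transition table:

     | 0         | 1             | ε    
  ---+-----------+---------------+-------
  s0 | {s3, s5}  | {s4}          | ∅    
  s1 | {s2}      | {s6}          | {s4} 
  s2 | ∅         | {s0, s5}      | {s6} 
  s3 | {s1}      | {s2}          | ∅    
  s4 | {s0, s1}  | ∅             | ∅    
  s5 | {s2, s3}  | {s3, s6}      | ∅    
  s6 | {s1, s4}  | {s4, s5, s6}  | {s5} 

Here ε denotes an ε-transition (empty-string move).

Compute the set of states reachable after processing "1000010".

Start in {s0}.
Read '1': {s0} → {s4}.
Read '0': {s4} → {s0, s1, s4}.
Read '0': {s0, s1, s4} → {s0, s1, s2, s3, s4, s5, s6}.
Read '0': {s0, s1, s2, s3, s4, s5, s6} → {s0, s1, s2, s3, s4, s5, s6}.
Read '0': {s0, s1, s2, s3, s4, s5, s6} → {s0, s1, s2, s3, s4, s5, s6}.
Read '1': {s0, s1, s2, s3, s4, s5, s6} → {s0, s2, s3, s4, s5, s6}.
Read '0': {s0, s2, s3, s4, s5, s6} → {s0, s1, s2, s3, s4, s5, s6}.

{s0, s1, s2, s3, s4, s5, s6}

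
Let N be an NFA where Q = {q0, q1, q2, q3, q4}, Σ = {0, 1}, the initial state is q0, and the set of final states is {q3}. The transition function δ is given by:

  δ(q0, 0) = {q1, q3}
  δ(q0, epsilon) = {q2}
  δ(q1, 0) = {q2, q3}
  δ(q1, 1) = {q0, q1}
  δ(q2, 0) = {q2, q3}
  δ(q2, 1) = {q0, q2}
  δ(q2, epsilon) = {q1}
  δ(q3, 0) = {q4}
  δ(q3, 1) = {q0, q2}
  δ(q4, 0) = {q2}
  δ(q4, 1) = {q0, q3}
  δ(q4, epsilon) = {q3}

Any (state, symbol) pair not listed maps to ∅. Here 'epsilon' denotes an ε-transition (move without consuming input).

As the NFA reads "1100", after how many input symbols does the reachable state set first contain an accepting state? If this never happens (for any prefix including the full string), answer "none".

Start: ε-closure({q0}) = {q0, q1, q2}.
Read '1': {q0, q1, q2} → {q0, q1, q2}.
Read '1': {q0, q1, q2} → {q0, q1, q2}.
Read '0': {q0, q1, q2} → {q1, q2, q3}.
None of the earlier sets intersect F, but {q1, q2, q3} does.

3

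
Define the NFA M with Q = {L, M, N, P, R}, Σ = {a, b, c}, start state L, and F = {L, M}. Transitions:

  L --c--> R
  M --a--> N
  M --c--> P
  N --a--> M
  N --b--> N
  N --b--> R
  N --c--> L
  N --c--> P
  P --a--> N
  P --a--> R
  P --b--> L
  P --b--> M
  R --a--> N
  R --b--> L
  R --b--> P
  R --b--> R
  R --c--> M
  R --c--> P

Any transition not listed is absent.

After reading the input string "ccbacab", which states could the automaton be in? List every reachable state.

{L, N, P, R}

Start in {L}.
Read 'c': {L} → {R}.
Read 'c': {R} → {M, P}.
Read 'b': {M, P} → {L, M}.
Read 'a': {L, M} → {N}.
Read 'c': {N} → {L, P}.
Read 'a': {L, P} → {N, R}.
Read 'b': {N, R} → {L, N, P, R}.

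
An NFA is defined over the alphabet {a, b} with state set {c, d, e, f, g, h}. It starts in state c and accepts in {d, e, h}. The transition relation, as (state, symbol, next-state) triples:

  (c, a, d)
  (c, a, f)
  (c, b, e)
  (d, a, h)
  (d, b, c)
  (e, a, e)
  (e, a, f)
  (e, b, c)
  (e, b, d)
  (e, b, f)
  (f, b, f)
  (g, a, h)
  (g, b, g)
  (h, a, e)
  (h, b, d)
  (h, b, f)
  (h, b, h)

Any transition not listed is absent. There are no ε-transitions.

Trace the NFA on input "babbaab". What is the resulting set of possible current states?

{c, d, f, h}

Start in {c}.
Read 'b': {c} → {e}.
Read 'a': {e} → {e, f}.
Read 'b': {e, f} → {c, d, f}.
Read 'b': {c, d, f} → {c, e, f}.
Read 'a': {c, e, f} → {d, e, f}.
Read 'a': {d, e, f} → {e, f, h}.
Read 'b': {e, f, h} → {c, d, f, h}.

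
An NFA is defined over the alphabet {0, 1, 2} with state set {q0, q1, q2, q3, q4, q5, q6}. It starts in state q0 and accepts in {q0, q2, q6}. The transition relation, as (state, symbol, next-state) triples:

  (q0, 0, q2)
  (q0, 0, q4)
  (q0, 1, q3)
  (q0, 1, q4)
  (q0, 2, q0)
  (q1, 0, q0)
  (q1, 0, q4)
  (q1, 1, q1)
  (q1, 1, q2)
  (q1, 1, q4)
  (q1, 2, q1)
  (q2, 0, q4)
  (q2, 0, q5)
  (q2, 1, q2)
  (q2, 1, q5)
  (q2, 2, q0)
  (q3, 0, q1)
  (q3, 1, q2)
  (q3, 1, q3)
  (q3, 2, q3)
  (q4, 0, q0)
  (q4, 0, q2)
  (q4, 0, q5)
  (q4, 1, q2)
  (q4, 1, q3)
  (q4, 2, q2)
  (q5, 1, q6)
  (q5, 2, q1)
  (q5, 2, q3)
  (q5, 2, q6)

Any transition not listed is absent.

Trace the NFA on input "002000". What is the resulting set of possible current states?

{q0, q2, q4, q5}

Start in {q0}.
Read '0': {q0} → {q2, q4}.
Read '0': {q2, q4} → {q0, q2, q4, q5}.
Read '2': {q0, q2, q4, q5} → {q0, q1, q2, q3, q6}.
Read '0': {q0, q1, q2, q3, q6} → {q0, q1, q2, q4, q5}.
Read '0': {q0, q1, q2, q4, q5} → {q0, q2, q4, q5}.
Read '0': {q0, q2, q4, q5} → {q0, q2, q4, q5}.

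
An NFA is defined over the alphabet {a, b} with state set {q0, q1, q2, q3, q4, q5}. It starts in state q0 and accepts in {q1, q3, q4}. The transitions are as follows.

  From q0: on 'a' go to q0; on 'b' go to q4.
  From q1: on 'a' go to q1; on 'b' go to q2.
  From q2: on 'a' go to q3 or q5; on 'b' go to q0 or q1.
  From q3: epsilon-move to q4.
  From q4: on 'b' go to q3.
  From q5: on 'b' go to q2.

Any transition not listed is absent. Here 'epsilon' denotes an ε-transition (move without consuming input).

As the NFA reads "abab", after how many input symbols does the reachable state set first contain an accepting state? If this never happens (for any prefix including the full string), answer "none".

2

Start in {q0}.
Read 'a': {q0} → {q0}.
Read 'b': {q0} → {q4}.
None of the earlier sets intersect F, but {q4} does.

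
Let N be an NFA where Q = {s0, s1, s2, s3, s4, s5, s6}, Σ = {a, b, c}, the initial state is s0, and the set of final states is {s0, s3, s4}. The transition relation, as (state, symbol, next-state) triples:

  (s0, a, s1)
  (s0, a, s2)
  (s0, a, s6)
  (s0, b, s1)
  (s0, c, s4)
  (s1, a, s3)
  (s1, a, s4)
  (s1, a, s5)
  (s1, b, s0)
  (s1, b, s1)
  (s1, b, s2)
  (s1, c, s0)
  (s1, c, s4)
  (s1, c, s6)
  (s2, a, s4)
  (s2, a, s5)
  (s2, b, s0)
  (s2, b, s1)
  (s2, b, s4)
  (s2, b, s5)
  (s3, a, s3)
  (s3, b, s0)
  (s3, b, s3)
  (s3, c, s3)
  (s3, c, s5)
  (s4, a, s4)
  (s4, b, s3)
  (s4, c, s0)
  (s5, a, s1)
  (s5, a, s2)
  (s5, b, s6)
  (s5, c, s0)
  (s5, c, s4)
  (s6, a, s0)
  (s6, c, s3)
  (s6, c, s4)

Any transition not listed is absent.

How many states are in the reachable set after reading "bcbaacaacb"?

Start in {s0}.
Read 'b': {s0} → {s1}.
Read 'c': {s1} → {s0, s4, s6}.
Read 'b': {s0, s4, s6} → {s1, s3}.
Read 'a': {s1, s3} → {s3, s4, s5}.
Read 'a': {s3, s4, s5} → {s1, s2, s3, s4}.
Read 'c': {s1, s2, s3, s4} → {s0, s3, s4, s5, s6}.
Read 'a': {s0, s3, s4, s5, s6} → {s0, s1, s2, s3, s4, s6}.
Read 'a': {s0, s1, s2, s3, s4, s6} → {s0, s1, s2, s3, s4, s5, s6}.
Read 'c': {s0, s1, s2, s3, s4, s5, s6} → {s0, s3, s4, s5, s6}.
Read 'b': {s0, s3, s4, s5, s6} → {s0, s1, s3, s6}.
That set has 4 states.

4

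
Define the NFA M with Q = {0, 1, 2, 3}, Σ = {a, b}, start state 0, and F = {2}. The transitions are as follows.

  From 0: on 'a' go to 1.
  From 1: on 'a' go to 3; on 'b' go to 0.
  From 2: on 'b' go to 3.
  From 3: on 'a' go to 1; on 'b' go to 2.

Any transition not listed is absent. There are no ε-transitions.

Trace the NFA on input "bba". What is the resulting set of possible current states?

∅

Start in {0}.
Read 'b': 0→∅; now ∅.
The set is empty and remains empty for the remaining 2 symbols.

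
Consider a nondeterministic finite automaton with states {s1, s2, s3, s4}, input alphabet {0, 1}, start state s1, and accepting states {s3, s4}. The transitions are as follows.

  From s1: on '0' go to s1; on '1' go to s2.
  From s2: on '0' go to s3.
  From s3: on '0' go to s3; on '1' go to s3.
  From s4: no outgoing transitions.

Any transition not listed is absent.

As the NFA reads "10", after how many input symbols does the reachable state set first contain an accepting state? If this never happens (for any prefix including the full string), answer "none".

2

Start in {s1}.
Read '1': s1→{s2}; now {s2}.
Read '0': s2→{s3}; now {s3}.
None of the earlier sets intersect F, but {s3} does.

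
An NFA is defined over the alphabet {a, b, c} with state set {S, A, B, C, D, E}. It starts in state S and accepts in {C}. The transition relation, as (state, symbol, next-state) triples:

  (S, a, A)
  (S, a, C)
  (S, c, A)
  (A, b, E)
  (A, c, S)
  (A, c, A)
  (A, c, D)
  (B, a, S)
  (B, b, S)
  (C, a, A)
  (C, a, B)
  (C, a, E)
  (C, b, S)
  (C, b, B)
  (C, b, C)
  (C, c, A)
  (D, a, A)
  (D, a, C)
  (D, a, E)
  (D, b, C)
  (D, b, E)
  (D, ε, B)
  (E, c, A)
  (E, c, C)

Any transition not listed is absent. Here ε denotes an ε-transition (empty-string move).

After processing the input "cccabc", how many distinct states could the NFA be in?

Start in {S}.
Read 'c': S→{A}; now {A}.
Read 'c': A→{S, A, D}; union {S, A, D}; ε-closure = {S, A, B, D}.
Read 'c': S→{A}, A→{S, A, D}, B→∅, D→∅; union {S, A, D}; ε-closure = {S, A, B, D}.
Read 'a': S→{A, C}, A→∅, B→{S}, D→{A, C, E}; now {S, A, C, E}.
Read 'b': S→∅, A→{E}, C→{S, B, C}, E→∅; now {S, B, C, E}.
Read 'c': S→{A}, B→∅, C→{A}, E→{A, C}; now {A, C}.
That set has 2 states.

2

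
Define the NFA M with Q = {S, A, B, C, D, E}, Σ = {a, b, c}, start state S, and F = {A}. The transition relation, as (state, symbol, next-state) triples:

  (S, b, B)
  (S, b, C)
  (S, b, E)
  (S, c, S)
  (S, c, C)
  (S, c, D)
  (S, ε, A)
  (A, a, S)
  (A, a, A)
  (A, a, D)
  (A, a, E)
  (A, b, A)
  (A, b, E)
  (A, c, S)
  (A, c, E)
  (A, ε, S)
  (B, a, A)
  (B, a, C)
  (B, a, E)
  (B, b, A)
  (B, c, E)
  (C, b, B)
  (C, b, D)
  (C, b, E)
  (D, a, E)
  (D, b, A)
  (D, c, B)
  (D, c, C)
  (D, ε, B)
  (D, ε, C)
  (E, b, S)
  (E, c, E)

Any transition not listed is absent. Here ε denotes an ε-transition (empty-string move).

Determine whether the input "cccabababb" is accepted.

Yes

Start: ε-closure({S}) = {S, A}.
Read 'c': {S, A} → {S, A, B, C, D, E}.
Read 'c': {S, A, B, C, D, E} → {S, A, B, C, D, E}.
Read 'c': {S, A, B, C, D, E} → {S, A, B, C, D, E}.
Read 'a': {S, A, B, C, D, E} → {S, A, B, C, D, E}.
Read 'b': {S, A, B, C, D, E} → {S, A, B, C, D, E}.
Read 'a': {S, A, B, C, D, E} → {S, A, B, C, D, E}.
Read 'b': {S, A, B, C, D, E} → {S, A, B, C, D, E}.
Read 'a': {S, A, B, C, D, E} → {S, A, B, C, D, E}.
Read 'b': {S, A, B, C, D, E} → {S, A, B, C, D, E}.
Read 'b': {S, A, B, C, D, E} → {S, A, B, C, D, E}.
The final set {S, A, B, C, D, E} contains the accepting state A.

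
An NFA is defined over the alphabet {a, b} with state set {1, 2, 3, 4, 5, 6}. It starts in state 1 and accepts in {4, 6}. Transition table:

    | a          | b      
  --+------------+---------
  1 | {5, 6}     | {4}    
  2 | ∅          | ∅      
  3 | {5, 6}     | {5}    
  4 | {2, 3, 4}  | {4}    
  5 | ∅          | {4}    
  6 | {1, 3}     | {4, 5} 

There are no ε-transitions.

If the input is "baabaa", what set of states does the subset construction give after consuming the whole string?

{2, 3, 4, 5, 6}

Start in {1}.
Read 'b': {1} → {4}.
Read 'a': {4} → {2, 3, 4}.
Read 'a': {2, 3, 4} → {2, 3, 4, 5, 6}.
Read 'b': {2, 3, 4, 5, 6} → {4, 5}.
Read 'a': {4, 5} → {2, 3, 4}.
Read 'a': {2, 3, 4} → {2, 3, 4, 5, 6}.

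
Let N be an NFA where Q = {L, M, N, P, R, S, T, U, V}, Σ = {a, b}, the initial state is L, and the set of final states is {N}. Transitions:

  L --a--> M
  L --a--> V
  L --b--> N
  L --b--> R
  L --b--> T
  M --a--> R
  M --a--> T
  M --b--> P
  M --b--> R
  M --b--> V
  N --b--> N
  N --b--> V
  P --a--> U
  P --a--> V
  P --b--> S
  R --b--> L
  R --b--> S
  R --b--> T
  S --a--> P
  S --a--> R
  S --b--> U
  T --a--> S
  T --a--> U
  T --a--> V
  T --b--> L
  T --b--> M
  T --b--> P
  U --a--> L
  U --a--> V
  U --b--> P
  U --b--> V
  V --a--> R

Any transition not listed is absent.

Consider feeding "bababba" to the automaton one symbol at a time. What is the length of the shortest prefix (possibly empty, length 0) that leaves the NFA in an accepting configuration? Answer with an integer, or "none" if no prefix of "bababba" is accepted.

Start in {L}.
Read 'b': L→{N, R, T}; now {N, R, T}.
None of the earlier sets intersect F, but {N, R, T} does.

1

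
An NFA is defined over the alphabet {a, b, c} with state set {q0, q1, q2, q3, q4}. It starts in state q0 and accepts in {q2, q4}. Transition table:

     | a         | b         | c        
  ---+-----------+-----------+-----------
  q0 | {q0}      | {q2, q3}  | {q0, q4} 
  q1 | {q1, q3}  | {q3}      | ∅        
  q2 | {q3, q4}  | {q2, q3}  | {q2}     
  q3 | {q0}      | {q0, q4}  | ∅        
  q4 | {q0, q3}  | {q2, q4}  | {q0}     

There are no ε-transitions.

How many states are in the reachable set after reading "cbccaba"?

Start in {q0}.
Read 'c': {q0} → {q0, q4}.
Read 'b': {q0, q4} → {q2, q3, q4}.
Read 'c': {q2, q3, q4} → {q0, q2}.
Read 'c': {q0, q2} → {q0, q2, q4}.
Read 'a': {q0, q2, q4} → {q0, q3, q4}.
Read 'b': {q0, q3, q4} → {q0, q2, q3, q4}.
Read 'a': {q0, q2, q3, q4} → {q0, q3, q4}.
That set has 3 states.

3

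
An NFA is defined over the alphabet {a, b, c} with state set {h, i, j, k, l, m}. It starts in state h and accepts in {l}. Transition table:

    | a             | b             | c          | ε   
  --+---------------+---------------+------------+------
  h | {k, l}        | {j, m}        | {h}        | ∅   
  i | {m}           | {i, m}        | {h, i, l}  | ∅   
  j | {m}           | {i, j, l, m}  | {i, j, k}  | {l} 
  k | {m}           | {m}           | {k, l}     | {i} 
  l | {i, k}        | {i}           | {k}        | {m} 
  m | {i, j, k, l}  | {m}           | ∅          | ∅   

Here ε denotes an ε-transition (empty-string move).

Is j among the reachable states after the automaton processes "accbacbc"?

Yes

Start in {h}.
Read 'a': {h} → {i, k, l, m}.
Read 'c': {i, k, l, m} → {h, i, k, l, m}.
Read 'c': {h, i, k, l, m} → {h, i, k, l, m}.
Read 'b': {h, i, k, l, m} → {i, j, l, m}.
Read 'a': {i, j, l, m} → {i, j, k, l, m}.
Read 'c': {i, j, k, l, m} → {h, i, j, k, l, m}.
Read 'b': {h, i, j, k, l, m} → {i, j, l, m}.
Read 'c': {i, j, l, m} → {h, i, j, k, l, m}.
State j is in {h, i, j, k, l, m}.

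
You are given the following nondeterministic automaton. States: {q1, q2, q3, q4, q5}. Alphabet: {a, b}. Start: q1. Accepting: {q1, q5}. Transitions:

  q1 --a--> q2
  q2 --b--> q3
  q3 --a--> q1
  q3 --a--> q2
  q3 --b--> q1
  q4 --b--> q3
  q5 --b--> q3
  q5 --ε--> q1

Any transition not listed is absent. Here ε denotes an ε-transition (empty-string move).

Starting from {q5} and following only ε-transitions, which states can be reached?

{q1, q5}

Begin with {q5}.
ε-move q5 → q1; add q1.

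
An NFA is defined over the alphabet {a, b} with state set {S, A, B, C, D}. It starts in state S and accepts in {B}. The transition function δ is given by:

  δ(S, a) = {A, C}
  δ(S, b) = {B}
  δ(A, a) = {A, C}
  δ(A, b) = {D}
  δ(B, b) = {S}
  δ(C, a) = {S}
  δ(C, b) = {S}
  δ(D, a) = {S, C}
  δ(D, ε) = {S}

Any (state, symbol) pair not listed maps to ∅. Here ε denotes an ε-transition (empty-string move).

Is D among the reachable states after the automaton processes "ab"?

Start in {S}.
Read 'a': {S} → {A, C}.
Read 'b': {A, C} → {S, D}.
State D is in {S, D}.

Yes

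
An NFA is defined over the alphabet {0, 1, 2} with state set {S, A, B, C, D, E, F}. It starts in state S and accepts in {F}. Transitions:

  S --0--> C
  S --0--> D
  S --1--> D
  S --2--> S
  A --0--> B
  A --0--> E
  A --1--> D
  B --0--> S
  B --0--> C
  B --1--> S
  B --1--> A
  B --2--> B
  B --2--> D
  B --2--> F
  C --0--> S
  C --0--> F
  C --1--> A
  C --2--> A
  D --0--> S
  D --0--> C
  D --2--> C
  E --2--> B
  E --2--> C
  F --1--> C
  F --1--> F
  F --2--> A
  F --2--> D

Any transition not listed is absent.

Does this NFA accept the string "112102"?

No

Start in {S}.
Read '1': {S} → {D}.
Read '1': {D} → ∅.
The set is empty and remains empty for the remaining 4 symbols.
The final set ∅ contains no accepting state.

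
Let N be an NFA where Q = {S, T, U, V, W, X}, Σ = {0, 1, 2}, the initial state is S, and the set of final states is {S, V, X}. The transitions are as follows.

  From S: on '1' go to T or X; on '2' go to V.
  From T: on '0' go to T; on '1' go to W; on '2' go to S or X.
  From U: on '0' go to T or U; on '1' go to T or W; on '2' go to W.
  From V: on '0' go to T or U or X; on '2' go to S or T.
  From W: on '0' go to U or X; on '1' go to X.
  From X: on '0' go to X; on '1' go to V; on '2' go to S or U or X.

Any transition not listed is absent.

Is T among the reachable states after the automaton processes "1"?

Yes

Start in {S}.
Read '1': S→{T, X}; now {T, X}.
State T is in {T, X}.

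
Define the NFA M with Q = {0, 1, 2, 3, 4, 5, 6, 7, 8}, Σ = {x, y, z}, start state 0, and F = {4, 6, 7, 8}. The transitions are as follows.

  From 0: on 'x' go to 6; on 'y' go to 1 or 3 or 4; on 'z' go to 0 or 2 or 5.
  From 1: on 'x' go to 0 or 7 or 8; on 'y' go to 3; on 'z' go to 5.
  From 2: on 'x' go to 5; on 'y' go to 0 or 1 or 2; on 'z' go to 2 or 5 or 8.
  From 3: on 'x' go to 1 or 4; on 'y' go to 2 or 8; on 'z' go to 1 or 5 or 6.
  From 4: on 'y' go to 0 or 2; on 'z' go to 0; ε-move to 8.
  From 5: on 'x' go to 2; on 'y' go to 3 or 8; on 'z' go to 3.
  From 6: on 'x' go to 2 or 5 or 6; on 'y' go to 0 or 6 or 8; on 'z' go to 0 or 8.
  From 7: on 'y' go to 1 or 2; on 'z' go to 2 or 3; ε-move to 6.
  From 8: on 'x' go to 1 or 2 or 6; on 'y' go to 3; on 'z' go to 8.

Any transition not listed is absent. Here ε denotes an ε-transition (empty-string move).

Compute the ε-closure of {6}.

{6}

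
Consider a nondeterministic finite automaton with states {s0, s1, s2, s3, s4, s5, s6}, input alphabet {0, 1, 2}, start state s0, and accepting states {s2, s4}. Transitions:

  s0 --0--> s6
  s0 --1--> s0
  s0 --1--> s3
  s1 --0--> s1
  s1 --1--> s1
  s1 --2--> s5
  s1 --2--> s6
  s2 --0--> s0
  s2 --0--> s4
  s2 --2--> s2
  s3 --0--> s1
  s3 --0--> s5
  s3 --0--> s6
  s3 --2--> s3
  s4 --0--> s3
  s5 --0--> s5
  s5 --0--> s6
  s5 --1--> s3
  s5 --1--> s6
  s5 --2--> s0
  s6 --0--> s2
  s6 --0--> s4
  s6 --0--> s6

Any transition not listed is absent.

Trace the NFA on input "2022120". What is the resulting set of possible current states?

∅

Start in {s0}.
Read '2': {s0} → ∅.
The set is empty and remains empty for the remaining 6 symbols.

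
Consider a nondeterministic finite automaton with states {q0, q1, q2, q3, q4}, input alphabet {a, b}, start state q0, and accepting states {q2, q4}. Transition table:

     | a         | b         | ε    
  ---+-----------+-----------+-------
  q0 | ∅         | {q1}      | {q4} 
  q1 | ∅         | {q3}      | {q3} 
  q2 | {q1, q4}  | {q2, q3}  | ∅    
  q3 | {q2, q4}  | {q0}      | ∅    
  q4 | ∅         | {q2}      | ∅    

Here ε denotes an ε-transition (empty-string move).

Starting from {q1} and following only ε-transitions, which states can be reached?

Begin with {q1}.
ε-move q1 → q3; add q3.

{q1, q3}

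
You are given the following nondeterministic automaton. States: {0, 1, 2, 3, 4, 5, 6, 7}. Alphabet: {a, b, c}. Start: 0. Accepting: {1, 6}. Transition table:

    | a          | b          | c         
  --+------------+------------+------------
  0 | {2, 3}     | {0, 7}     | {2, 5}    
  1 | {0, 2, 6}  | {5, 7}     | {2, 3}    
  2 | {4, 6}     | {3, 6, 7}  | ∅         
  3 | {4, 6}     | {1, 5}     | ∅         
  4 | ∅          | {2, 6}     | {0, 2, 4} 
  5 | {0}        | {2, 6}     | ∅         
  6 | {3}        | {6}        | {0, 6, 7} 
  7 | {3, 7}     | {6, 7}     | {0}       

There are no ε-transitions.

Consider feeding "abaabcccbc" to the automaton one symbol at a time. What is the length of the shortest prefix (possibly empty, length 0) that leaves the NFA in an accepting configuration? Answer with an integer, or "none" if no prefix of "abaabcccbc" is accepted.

Start in {0}.
Read 'a': 0→{2, 3}; now {2, 3}.
Read 'b': 2→{3, 6, 7}, 3→{1, 5}; now {1, 3, 5, 6, 7}.
None of the earlier sets intersect F, but {1, 3, 5, 6, 7} does.

2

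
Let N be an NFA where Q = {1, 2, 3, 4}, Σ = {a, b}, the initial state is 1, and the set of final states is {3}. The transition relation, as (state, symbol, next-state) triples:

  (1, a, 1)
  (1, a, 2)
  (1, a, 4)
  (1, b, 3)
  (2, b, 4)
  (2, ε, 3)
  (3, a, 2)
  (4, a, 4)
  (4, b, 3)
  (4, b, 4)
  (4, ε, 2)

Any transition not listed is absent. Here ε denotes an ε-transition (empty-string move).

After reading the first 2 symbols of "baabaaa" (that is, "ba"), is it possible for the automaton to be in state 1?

Start in {1}.
Read 'b': 1→{3}; now {3}.
Read 'a': 3→{2}; union {2}; ε-closure = {2, 3}.
State 1 is not in {2, 3}.

No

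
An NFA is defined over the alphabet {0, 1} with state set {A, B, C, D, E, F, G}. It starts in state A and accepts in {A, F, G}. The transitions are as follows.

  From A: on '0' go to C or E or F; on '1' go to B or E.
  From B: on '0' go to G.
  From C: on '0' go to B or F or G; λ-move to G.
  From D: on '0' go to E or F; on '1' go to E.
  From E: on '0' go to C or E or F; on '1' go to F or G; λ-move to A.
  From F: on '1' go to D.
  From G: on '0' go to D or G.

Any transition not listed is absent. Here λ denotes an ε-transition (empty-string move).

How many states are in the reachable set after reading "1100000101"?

Start in {A}.
Read '1': {A} → {A, B, E}.
Read '1': {A, B, E} → {A, B, E, F, G}.
Read '0': {A, B, E, F, G} → {A, C, D, E, F, G}.
Read '0': {A, C, D, E, F, G} → {A, B, C, D, E, F, G}.
Read '0': {A, B, C, D, E, F, G} → {A, B, C, D, E, F, G}.
Read '0': {A, B, C, D, E, F, G} → {A, B, C, D, E, F, G}.
Read '0': {A, B, C, D, E, F, G} → {A, B, C, D, E, F, G}.
Read '1': {A, B, C, D, E, F, G} → {A, B, D, E, F, G}.
Read '0': {A, B, D, E, F, G} → {A, C, D, E, F, G}.
Read '1': {A, C, D, E, F, G} → {A, B, D, E, F, G}.
That set has 6 states.

6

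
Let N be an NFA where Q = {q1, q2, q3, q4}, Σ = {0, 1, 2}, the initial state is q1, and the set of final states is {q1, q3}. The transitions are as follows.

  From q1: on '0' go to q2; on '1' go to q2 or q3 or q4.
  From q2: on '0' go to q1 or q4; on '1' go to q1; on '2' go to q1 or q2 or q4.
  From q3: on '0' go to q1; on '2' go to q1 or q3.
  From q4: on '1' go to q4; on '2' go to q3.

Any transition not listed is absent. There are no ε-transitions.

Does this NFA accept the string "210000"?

No

Start in {q1}.
Read '2': {q1} → ∅.
The set is empty and remains empty for the remaining 5 symbols.
The final set ∅ contains no accepting state.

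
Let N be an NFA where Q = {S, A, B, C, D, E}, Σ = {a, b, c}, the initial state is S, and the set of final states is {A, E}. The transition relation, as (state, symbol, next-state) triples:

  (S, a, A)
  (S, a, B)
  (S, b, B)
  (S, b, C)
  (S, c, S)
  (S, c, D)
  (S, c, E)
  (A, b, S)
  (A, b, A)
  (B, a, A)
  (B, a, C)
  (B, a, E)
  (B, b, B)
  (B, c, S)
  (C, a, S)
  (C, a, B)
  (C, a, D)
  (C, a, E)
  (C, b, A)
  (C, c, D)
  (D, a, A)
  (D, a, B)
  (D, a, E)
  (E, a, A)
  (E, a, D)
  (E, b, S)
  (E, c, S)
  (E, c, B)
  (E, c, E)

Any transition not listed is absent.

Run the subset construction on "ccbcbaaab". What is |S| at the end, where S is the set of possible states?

4

Start in {S}.
Read 'c': {S} → {S, D, E}.
Read 'c': {S, D, E} → {S, B, D, E}.
Read 'b': {S, B, D, E} → {S, B, C}.
Read 'c': {S, B, C} → {S, D, E}.
Read 'b': {S, D, E} → {S, B, C}.
Read 'a': {S, B, C} → {S, A, B, C, D, E}.
Read 'a': {S, A, B, C, D, E} → {S, A, B, C, D, E}.
Read 'a': {S, A, B, C, D, E} → {S, A, B, C, D, E}.
Read 'b': {S, A, B, C, D, E} → {S, A, B, C}.
That set has 4 states.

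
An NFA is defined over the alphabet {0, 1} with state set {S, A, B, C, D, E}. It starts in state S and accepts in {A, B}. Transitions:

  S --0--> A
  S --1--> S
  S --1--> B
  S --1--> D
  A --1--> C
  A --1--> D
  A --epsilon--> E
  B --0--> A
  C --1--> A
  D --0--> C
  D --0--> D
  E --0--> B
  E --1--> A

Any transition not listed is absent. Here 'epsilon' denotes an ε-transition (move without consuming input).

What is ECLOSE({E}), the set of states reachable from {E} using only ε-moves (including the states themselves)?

{E}

Begin with {E}.
No ε-moves leave this set, so the closure equals the set itself.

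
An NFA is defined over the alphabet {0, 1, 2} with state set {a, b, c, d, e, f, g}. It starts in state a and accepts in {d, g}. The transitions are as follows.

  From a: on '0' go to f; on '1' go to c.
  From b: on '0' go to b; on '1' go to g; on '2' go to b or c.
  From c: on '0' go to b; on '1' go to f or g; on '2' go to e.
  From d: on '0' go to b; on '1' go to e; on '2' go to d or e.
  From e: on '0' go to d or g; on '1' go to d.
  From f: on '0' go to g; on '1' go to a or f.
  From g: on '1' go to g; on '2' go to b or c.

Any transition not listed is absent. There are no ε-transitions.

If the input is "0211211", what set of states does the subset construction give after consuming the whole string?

∅

Start in {a}.
Read '0': {a} → {f}.
Read '2': {f} → ∅.
The set is empty and remains empty for the remaining 5 symbols.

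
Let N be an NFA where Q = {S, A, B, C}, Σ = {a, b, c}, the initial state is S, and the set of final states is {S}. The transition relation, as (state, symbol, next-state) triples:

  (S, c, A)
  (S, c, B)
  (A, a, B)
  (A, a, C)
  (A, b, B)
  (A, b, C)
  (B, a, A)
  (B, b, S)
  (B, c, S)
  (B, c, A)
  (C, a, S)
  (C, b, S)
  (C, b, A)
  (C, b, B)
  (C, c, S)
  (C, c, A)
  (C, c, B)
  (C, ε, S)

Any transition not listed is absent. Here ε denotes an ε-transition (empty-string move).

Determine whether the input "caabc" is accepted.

Start in {S}.
Read 'c': S→{A, B}; now {A, B}.
Read 'a': A→{B, C}, B→{A}; union {A, B, C}; ε-closure = {S, A, B, C}.
Read 'a': S→∅, A→{B, C}, B→{A}, C→{S}; now {S, A, B, C}.
Read 'b': S→∅, A→{B, C}, B→{S}, C→{S, A, B}; now {S, A, B, C}.
Read 'c': S→{A, B}, A→∅, B→{S, A}, C→{S, A, B}; now {S, A, B}.
The final set {S, A, B} contains the accepting state S.

Yes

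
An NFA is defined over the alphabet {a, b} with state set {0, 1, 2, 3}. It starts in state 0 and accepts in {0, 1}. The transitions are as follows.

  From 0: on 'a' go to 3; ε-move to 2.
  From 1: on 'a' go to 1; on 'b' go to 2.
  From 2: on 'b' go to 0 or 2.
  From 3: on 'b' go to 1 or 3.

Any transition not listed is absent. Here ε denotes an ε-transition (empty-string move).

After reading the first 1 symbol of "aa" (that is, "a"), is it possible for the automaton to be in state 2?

No

Start: ε-closure({0}) = {0, 2}.
Read 'a': {0, 2} → {3}.
State 2 is not in {3}.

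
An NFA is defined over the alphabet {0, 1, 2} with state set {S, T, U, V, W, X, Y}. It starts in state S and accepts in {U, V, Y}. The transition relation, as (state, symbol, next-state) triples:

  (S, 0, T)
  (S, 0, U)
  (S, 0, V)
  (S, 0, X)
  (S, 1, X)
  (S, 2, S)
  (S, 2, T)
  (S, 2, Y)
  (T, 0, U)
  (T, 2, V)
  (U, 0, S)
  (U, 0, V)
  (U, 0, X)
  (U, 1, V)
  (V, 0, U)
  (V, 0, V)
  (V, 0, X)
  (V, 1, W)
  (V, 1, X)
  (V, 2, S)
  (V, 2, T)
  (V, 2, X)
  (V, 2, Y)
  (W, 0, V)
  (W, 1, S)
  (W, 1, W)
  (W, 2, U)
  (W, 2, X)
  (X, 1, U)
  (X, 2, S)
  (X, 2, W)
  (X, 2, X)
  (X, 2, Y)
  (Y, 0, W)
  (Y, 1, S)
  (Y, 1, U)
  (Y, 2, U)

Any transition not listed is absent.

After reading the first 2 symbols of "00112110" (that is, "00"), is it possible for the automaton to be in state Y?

No

Start in {S}.
Read '0': S→{T, U, V, X}; now {T, U, V, X}.
Read '0': T→{U}, U→{S, V, X}, V→{U, V, X}, X→∅; now {S, U, V, X}.
State Y is not in {S, U, V, X}.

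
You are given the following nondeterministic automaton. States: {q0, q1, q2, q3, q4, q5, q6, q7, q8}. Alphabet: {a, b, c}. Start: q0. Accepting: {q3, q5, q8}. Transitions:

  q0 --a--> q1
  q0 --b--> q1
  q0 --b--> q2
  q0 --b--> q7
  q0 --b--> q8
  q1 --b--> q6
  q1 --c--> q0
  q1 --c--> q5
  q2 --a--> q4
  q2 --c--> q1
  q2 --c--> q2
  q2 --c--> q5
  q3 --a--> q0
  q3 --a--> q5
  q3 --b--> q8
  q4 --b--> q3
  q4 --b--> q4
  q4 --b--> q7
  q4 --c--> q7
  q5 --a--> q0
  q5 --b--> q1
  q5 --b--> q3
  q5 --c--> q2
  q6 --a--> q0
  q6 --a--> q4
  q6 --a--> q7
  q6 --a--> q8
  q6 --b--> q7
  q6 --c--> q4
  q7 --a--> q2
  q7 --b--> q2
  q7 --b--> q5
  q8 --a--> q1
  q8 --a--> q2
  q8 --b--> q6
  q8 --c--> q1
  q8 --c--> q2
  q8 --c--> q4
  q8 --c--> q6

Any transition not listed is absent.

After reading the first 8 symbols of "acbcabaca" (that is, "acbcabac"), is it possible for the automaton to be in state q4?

Start in {q0}.
Read 'a': q0→{q1}; now {q1}.
Read 'c': q1→{q0, q5}; now {q0, q5}.
Read 'b': q0→{q1, q2, q7, q8}, q5→{q1, q3}; now {q1, q2, q3, q7, q8}.
Read 'c': q1→{q0, q5}, q2→{q1, q2, q5}, q3→∅, q7→∅, q8→{q1, q2, q4, q6}; now {q0, q1, q2, q4, q5, q6}.
Read 'a': q0→{q1}, q1→∅, q2→{q4}, q4→∅, q5→{q0}, q6→{q0, q4, q7, q8}; now {q0, q1, q4, q7, q8}.
Read 'b': q0→{q1, q2, q7, q8}, q1→{q6}, q4→{q3, q4, q7}, q7→{q2, q5}, q8→{q6}; now {q1, q2, q3, q4, q5, q6, q7, q8}.
Read 'a': q1→∅, q2→{q4}, q3→{q0, q5}, q4→∅, q5→{q0}, q6→{q0, q4, q7, q8}, q7→{q2}, q8→{q1, q2}; now {q0, q1, q2, q4, q5, q7, q8}.
Read 'c': q0→∅, q1→{q0, q5}, q2→{q1, q2, q5}, q4→{q7}, q5→{q2}, q7→∅, q8→{q1, q2, q4, q6}; now {q0, q1, q2, q4, q5, q6, q7}.
State q4 is in {q0, q1, q2, q4, q5, q6, q7}.

Yes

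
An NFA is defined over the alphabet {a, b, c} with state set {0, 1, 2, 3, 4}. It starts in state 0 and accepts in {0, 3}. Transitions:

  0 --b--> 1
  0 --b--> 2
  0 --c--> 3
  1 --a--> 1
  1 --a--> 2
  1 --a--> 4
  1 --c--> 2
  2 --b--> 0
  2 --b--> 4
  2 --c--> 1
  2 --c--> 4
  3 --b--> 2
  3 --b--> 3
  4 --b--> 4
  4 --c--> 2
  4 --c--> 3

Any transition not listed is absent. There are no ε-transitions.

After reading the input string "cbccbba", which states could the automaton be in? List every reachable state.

{1, 2, 4}

Start in {0}.
Read 'c': {0} → {3}.
Read 'b': {3} → {2, 3}.
Read 'c': {2, 3} → {1, 4}.
Read 'c': {1, 4} → {2, 3}.
Read 'b': {2, 3} → {0, 2, 3, 4}.
Read 'b': {0, 2, 3, 4} → {0, 1, 2, 3, 4}.
Read 'a': {0, 1, 2, 3, 4} → {1, 2, 4}.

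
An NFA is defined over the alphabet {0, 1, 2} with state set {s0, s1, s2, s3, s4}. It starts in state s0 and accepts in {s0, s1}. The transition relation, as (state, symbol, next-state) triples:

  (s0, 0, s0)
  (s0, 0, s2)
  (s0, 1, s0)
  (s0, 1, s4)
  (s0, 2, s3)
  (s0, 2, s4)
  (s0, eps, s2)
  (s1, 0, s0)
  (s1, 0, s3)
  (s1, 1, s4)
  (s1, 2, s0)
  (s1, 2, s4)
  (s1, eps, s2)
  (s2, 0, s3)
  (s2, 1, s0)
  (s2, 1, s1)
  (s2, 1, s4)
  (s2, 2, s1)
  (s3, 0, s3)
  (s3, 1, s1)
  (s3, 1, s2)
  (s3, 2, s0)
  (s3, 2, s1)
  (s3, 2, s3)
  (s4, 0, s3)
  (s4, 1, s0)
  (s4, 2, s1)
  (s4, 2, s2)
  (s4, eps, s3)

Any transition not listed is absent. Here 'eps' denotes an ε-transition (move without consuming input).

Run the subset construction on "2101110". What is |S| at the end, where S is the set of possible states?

Start: ε-closure({s0}) = {s0, s2}.
Read '2': {s0, s2} → {s1, s2, s3, s4}.
Read '1': {s1, s2, s3, s4} → {s0, s1, s2, s3, s4}.
Read '0': {s0, s1, s2, s3, s4} → {s0, s2, s3}.
Read '1': {s0, s2, s3} → {s0, s1, s2, s3, s4}.
Read '1': {s0, s1, s2, s3, s4} → {s0, s1, s2, s3, s4}.
Read '1': {s0, s1, s2, s3, s4} → {s0, s1, s2, s3, s4}.
Read '0': {s0, s1, s2, s3, s4} → {s0, s2, s3}.
That set has 3 states.

3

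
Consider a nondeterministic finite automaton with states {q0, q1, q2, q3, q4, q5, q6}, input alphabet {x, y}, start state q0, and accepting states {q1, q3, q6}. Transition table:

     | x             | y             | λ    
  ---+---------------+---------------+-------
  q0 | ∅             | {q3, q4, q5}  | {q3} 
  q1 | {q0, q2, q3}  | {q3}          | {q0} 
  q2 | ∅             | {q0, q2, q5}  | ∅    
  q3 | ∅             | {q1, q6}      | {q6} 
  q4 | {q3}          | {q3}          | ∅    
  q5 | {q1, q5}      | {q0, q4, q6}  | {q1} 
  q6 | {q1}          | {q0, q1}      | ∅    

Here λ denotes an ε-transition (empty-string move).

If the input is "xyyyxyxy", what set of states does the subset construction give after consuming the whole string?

{q0, q1, q2, q3, q4, q5, q6}

Start: ε-closure({q0}) = {q0, q3, q6}.
Read 'x': {q0, q3, q6} → {q0, q1, q3, q6}.
Read 'y': {q0, q1, q3, q6} → {q0, q1, q3, q4, q5, q6}.
Read 'y': {q0, q1, q3, q4, q5, q6} → {q0, q1, q3, q4, q5, q6}.
Read 'y': {q0, q1, q3, q4, q5, q6} → {q0, q1, q3, q4, q5, q6}.
Read 'x': {q0, q1, q3, q4, q5, q6} → {q0, q1, q2, q3, q5, q6}.
Read 'y': {q0, q1, q2, q3, q5, q6} → {q0, q1, q2, q3, q4, q5, q6}.
Read 'x': {q0, q1, q2, q3, q4, q5, q6} → {q0, q1, q2, q3, q5, q6}.
Read 'y': {q0, q1, q2, q3, q5, q6} → {q0, q1, q2, q3, q4, q5, q6}.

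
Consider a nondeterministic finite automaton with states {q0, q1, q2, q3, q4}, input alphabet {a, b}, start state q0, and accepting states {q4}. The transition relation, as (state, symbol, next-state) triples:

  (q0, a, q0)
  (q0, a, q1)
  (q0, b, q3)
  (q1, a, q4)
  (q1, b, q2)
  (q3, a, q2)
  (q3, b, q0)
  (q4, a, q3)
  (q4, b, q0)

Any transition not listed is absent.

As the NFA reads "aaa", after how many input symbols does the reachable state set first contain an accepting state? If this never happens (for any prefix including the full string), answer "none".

Start in {q0}.
Read 'a': q0→{q0, q1}; now {q0, q1}.
Read 'a': q0→{q0, q1}, q1→{q4}; now {q0, q1, q4}.
None of the earlier sets intersect F, but {q0, q1, q4} does.

2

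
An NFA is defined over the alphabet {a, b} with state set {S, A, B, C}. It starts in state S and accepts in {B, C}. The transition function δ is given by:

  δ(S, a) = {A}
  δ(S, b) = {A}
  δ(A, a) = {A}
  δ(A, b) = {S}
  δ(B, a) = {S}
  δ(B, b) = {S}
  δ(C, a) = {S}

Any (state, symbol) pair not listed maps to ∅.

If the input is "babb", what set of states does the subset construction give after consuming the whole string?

Start in {S}.
Read 'b': S→{A}; now {A}.
Read 'a': A→{A}; now {A}.
Read 'b': A→{S}; now {S}.
Read 'b': S→{A}; now {A}.

{A}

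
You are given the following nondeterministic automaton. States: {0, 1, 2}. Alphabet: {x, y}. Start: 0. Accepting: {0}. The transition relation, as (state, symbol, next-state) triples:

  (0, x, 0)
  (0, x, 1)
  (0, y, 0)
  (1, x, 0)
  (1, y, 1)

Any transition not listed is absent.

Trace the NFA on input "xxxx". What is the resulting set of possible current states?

Start in {0}.
Read 'x': 0→{0, 1}; now {0, 1}.
Read 'x': 0→{0, 1}, 1→{0}; now {0, 1}.
Read 'x': 0→{0, 1}, 1→{0}; now {0, 1}.
Read 'x': 0→{0, 1}, 1→{0}; now {0, 1}.

{0, 1}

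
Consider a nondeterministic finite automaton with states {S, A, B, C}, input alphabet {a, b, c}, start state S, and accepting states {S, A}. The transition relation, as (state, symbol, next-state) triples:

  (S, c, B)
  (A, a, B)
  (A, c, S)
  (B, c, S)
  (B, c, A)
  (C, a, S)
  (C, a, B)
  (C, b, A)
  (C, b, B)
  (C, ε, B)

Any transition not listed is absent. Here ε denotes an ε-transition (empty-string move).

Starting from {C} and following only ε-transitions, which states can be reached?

{B, C}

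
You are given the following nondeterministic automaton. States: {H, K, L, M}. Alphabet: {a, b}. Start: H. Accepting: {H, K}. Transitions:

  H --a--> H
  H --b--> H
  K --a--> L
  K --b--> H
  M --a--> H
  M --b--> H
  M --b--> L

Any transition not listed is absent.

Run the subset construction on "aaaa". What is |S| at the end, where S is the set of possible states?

1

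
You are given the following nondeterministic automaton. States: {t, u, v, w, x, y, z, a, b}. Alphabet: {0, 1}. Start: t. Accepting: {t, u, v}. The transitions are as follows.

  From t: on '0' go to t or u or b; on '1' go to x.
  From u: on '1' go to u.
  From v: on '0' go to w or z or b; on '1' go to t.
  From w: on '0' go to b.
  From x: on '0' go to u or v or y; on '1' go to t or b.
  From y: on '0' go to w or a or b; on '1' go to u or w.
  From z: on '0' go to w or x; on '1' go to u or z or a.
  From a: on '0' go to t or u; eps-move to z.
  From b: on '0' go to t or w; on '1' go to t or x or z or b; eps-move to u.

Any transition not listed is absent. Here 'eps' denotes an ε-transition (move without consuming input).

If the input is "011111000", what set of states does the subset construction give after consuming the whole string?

{t, u, w, x, z, a, b}

Start in {t}.
Read '0': {t} → {t, u, b}.
Read '1': {t, u, b} → {t, u, x, z, b}.
Read '1': {t, u, x, z, b} → {t, u, x, z, a, b}.
Read '1': {t, u, x, z, a, b} → {t, u, x, z, a, b}.
Read '1': {t, u, x, z, a, b} → {t, u, x, z, a, b}.
Read '1': {t, u, x, z, a, b} → {t, u, x, z, a, b}.
Read '0': {t, u, x, z, a, b} → {t, u, v, w, x, y, b}.
Read '0': {t, u, v, w, x, y, b} → {t, u, v, w, y, z, a, b}.
Read '0': {t, u, v, w, y, z, a, b} → {t, u, w, x, z, a, b}.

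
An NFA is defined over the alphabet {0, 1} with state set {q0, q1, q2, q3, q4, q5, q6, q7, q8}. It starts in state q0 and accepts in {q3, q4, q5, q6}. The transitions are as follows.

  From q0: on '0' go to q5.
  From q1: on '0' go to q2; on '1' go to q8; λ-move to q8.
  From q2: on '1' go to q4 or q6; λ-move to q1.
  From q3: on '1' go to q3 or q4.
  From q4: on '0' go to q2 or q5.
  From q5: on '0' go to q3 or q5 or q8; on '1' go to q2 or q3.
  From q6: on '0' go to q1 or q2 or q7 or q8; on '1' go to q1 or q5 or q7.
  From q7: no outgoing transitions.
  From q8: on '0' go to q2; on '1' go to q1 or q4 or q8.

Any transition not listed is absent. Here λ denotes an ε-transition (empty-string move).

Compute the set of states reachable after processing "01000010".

Start in {q0}.
Read '0': q0→{q5}; now {q5}.
Read '1': q5→{q2, q3}; union {q2, q3}; ε-closure = {q1, q2, q3, q8}.
Read '0': q1→{q2}, q2→∅, q3→∅, q8→{q2}; union {q2}; ε-closure = {q1, q2, q8}.
Read '0': q1→{q2}, q2→∅, q8→{q2}; union {q2}; ε-closure = {q1, q2, q8}.
Read '0': q1→{q2}, q2→∅, q8→{q2}; union {q2}; ε-closure = {q1, q2, q8}.
Read '0': q1→{q2}, q2→∅, q8→{q2}; union {q2}; ε-closure = {q1, q2, q8}.
Read '1': q1→{q8}, q2→{q4, q6}, q8→{q1, q4, q8}; now {q1, q4, q6, q8}.
Read '0': q1→{q2}, q4→{q2, q5}, q6→{q1, q2, q7, q8}, q8→{q2}; now {q1, q2, q5, q7, q8}.

{q1, q2, q5, q7, q8}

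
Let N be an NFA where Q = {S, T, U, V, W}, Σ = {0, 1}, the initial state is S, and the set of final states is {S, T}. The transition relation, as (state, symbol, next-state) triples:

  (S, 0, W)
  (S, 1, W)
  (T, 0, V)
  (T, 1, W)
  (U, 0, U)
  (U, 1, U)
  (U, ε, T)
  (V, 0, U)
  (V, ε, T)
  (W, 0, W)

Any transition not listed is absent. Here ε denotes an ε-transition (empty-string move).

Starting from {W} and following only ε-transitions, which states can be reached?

{W}

Begin with {W}.
No ε-moves leave this set, so the closure equals the set itself.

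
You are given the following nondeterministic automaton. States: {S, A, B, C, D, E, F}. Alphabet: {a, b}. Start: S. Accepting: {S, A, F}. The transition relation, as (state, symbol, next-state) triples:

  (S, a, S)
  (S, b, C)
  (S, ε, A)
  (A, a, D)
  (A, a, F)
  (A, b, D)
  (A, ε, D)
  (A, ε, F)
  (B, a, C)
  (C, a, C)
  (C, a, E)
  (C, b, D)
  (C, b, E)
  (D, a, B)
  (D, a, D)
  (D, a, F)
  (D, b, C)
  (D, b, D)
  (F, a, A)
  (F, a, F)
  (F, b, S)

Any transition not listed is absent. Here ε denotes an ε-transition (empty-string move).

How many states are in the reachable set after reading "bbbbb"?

6

Start: ε-closure({S}) = {S, A, D, F}.
Read 'b': S→{C}, A→{D}, D→{C, D}, F→{S}; union {S, C, D}; ε-closure = {S, A, C, D, F}.
Read 'b': S→{C}, A→{D}, C→{D, E}, D→{C, D}, F→{S}; union {S, C, D, E}; ε-closure = {S, A, C, D, E, F}.
Read 'b': S→{C}, A→{D}, C→{D, E}, D→{C, D}, E→∅, F→{S}; union {S, C, D, E}; ε-closure = {S, A, C, D, E, F}.
Read 'b': S→{C}, A→{D}, C→{D, E}, D→{C, D}, E→∅, F→{S}; union {S, C, D, E}; ε-closure = {S, A, C, D, E, F}.
Read 'b': S→{C}, A→{D}, C→{D, E}, D→{C, D}, E→∅, F→{S}; union {S, C, D, E}; ε-closure = {S, A, C, D, E, F}.
That set has 6 states.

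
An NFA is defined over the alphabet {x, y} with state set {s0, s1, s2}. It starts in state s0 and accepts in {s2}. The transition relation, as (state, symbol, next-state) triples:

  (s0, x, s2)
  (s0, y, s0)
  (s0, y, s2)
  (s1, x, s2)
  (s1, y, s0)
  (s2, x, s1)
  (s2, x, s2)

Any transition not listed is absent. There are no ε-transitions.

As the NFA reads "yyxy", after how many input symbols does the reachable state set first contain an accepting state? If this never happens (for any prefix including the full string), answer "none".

Start in {s0}.
Read 'y': s0→{s0, s2}; now {s0, s2}.
None of the earlier sets intersect F, but {s0, s2} does.

1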